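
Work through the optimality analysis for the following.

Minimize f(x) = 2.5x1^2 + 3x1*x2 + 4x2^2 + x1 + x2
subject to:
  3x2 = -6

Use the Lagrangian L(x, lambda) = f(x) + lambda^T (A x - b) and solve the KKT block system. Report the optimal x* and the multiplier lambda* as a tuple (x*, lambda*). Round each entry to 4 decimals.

Form the Lagrangian:
  L(x, lambda) = (1/2) x^T Q x + c^T x + lambda^T (A x - b)
Stationarity (grad_x L = 0): Q x + c + A^T lambda = 0.
Primal feasibility: A x = b.

This gives the KKT block system:
  [ Q   A^T ] [ x     ]   [-c ]
  [ A    0  ] [ lambda ] = [ b ]

Solving the linear system:
  x*      = (1, -2)
  lambda* = (4)
  f(x*)   = 11.5

x* = (1, -2), lambda* = (4)


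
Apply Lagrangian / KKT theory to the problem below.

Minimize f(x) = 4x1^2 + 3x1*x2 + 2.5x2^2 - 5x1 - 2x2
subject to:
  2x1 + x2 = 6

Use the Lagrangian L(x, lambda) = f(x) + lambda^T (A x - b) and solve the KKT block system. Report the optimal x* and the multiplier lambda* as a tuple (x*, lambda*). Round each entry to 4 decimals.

Form the Lagrangian:
  L(x, lambda) = (1/2) x^T Q x + c^T x + lambda^T (A x - b)
Stationarity (grad_x L = 0): Q x + c + A^T lambda = 0.
Primal feasibility: A x = b.

This gives the KKT block system:
  [ Q   A^T ] [ x     ]   [-c ]
  [ A    0  ] [ lambda ] = [ b ]

Solving the linear system:
  x*      = (2.6875, 0.625)
  lambda* = (-9.1875)
  f(x*)   = 20.2188

x* = (2.6875, 0.625), lambda* = (-9.1875)


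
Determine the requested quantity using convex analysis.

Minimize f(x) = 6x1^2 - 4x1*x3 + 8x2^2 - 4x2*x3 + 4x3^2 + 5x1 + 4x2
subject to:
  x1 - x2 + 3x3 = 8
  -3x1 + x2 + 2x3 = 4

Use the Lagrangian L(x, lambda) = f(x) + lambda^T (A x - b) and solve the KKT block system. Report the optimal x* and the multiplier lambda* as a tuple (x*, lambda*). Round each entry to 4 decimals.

Form the Lagrangian:
  L(x, lambda) = (1/2) x^T Q x + c^T x + lambda^T (A x - b)
Stationarity (grad_x L = 0): Q x + c + A^T lambda = 0.
Primal feasibility: A x = b.

This gives the KKT block system:
  [ Q   A^T ] [ x     ]   [-c ]
  [ A    0  ] [ lambda ] = [ b ]

Solving the linear system:
  x*      = (0.4488, 0.1874, 2.5795)
  lambda* = (-4.9463, -1.6262)
  f(x*)   = 24.5345

x* = (0.4488, 0.1874, 2.5795), lambda* = (-4.9463, -1.6262)


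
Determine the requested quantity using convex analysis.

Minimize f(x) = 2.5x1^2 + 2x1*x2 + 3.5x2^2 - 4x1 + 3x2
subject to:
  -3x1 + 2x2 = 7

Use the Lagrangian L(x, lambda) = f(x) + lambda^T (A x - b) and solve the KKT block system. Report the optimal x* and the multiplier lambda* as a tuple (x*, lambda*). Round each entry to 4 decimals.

Form the Lagrangian:
  L(x, lambda) = (1/2) x^T Q x + c^T x + lambda^T (A x - b)
Stationarity (grad_x L = 0): Q x + c + A^T lambda = 0.
Primal feasibility: A x = b.

This gives the KKT block system:
  [ Q   A^T ] [ x     ]   [-c ]
  [ A    0  ] [ lambda ] = [ b ]

Solving the linear system:
  x*      = (-1.6542, 1.0187)
  lambda* = (-3.4112)
  f(x*)   = 16.7757

x* = (-1.6542, 1.0187), lambda* = (-3.4112)


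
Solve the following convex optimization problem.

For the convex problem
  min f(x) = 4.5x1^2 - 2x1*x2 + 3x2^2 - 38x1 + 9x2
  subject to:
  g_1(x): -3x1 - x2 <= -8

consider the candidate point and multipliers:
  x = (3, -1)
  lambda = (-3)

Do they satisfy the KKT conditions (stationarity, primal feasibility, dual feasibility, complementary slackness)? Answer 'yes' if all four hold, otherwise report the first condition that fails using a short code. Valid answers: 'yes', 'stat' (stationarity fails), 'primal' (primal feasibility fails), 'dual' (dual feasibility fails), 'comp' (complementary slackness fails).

Gradient of f: grad f(x) = Q x + c = (-9, -3)
Constraint values g_i(x) = a_i^T x - b_i:
  g_1((3, -1)) = 0
Stationarity residual: grad f(x) + sum_i lambda_i a_i = (0, 0)
  -> stationarity OK
Primal feasibility (all g_i <= 0): OK
Dual feasibility (all lambda_i >= 0): FAILS
Complementary slackness (lambda_i * g_i(x) = 0 for all i): OK

Verdict: the first failing condition is dual_feasibility -> dual.

dual


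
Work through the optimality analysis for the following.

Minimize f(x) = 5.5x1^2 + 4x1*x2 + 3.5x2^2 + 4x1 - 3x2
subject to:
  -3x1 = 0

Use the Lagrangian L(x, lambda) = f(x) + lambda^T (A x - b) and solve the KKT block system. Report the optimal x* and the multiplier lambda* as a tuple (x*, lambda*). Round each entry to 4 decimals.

Form the Lagrangian:
  L(x, lambda) = (1/2) x^T Q x + c^T x + lambda^T (A x - b)
Stationarity (grad_x L = 0): Q x + c + A^T lambda = 0.
Primal feasibility: A x = b.

This gives the KKT block system:
  [ Q   A^T ] [ x     ]   [-c ]
  [ A    0  ] [ lambda ] = [ b ]

Solving the linear system:
  x*      = (0, 0.4286)
  lambda* = (1.9048)
  f(x*)   = -0.6429

x* = (0, 0.4286), lambda* = (1.9048)


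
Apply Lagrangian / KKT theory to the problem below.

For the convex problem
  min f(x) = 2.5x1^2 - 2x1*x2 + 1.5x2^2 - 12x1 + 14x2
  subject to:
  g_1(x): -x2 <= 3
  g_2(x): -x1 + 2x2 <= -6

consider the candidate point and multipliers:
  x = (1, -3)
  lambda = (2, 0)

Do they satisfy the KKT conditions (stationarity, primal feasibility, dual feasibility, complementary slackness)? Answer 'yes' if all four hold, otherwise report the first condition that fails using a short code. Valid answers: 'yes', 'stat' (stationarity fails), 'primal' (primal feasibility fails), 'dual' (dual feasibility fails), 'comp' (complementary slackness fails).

Gradient of f: grad f(x) = Q x + c = (-1, 3)
Constraint values g_i(x) = a_i^T x - b_i:
  g_1((1, -3)) = 0
  g_2((1, -3)) = -1
Stationarity residual: grad f(x) + sum_i lambda_i a_i = (-1, 1)
  -> stationarity FAILS
Primal feasibility (all g_i <= 0): OK
Dual feasibility (all lambda_i >= 0): OK
Complementary slackness (lambda_i * g_i(x) = 0 for all i): OK

Verdict: the first failing condition is stationarity -> stat.

stat


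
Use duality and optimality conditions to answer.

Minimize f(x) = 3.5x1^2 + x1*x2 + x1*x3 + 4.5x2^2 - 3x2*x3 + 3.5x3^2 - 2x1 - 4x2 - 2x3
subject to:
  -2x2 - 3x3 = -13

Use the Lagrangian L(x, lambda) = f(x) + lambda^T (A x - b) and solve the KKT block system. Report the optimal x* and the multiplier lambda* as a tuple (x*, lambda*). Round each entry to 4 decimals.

Form the Lagrangian:
  L(x, lambda) = (1/2) x^T Q x + c^T x + lambda^T (A x - b)
Stationarity (grad_x L = 0): Q x + c + A^T lambda = 0.
Primal feasibility: A x = b.

This gives the KKT block system:
  [ Q   A^T ] [ x     ]   [-c ]
  [ A    0  ] [ lambda ] = [ b ]

Solving the linear system:
  x*      = (-0.4398, 2.2367, 2.8422)
  lambda* = (3.5819)
  f(x*)   = 16.4063

x* = (-0.4398, 2.2367, 2.8422), lambda* = (3.5819)


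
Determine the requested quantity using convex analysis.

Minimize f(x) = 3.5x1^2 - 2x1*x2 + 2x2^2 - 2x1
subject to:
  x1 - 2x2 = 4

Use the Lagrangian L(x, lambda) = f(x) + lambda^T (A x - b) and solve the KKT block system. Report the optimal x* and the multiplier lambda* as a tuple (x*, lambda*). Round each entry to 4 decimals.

Form the Lagrangian:
  L(x, lambda) = (1/2) x^T Q x + c^T x + lambda^T (A x - b)
Stationarity (grad_x L = 0): Q x + c + A^T lambda = 0.
Primal feasibility: A x = b.

This gives the KKT block system:
  [ Q   A^T ] [ x     ]   [-c ]
  [ A    0  ] [ lambda ] = [ b ]

Solving the linear system:
  x*      = (0.3333, -1.8333)
  lambda* = (-4)
  f(x*)   = 7.6667

x* = (0.3333, -1.8333), lambda* = (-4)


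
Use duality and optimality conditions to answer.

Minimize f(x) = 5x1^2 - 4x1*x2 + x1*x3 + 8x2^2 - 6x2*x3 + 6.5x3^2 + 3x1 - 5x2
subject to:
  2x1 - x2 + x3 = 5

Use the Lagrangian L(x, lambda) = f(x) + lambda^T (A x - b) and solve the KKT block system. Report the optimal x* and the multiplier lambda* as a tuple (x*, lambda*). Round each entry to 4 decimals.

Form the Lagrangian:
  L(x, lambda) = (1/2) x^T Q x + c^T x + lambda^T (A x - b)
Stationarity (grad_x L = 0): Q x + c + A^T lambda = 0.
Primal feasibility: A x = b.

This gives the KKT block system:
  [ Q   A^T ] [ x     ]   [-c ]
  [ A    0  ] [ lambda ] = [ b ]

Solving the linear system:
  x*      = (2.2439, 0.4792, 0.9914)
  lambda* = (-12.2568)
  f(x*)   = 32.8099

x* = (2.2439, 0.4792, 0.9914), lambda* = (-12.2568)


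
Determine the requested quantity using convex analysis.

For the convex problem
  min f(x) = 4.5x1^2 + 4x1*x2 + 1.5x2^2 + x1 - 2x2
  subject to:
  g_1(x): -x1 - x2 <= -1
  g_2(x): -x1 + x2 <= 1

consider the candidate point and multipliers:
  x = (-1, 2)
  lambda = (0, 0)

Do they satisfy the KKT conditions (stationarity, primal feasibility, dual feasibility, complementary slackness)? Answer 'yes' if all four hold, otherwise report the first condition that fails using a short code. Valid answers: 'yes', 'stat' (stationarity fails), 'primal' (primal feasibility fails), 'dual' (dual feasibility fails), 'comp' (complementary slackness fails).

Gradient of f: grad f(x) = Q x + c = (0, 0)
Constraint values g_i(x) = a_i^T x - b_i:
  g_1((-1, 2)) = 0
  g_2((-1, 2)) = 2
Stationarity residual: grad f(x) + sum_i lambda_i a_i = (0, 0)
  -> stationarity OK
Primal feasibility (all g_i <= 0): FAILS
Dual feasibility (all lambda_i >= 0): OK
Complementary slackness (lambda_i * g_i(x) = 0 for all i): OK

Verdict: the first failing condition is primal_feasibility -> primal.

primal


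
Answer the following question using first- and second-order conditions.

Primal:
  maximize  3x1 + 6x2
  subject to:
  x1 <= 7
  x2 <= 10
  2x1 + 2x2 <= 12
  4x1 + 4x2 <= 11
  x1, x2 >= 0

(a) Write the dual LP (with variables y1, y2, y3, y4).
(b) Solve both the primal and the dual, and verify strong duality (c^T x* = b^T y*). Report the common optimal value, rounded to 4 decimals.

The standard primal-dual pair for 'max c^T x s.t. A x <= b, x >= 0' is:
  Dual:  min b^T y  s.t.  A^T y >= c,  y >= 0.

So the dual LP is:
  minimize  7y1 + 10y2 + 12y3 + 11y4
  subject to:
    y1 + 2y3 + 4y4 >= 3
    y2 + 2y3 + 4y4 >= 6
    y1, y2, y3, y4 >= 0

Solving the primal: x* = (0, 2.75).
  primal value c^T x* = 16.5.
Solving the dual: y* = (0, 0, 0, 1.5).
  dual value b^T y* = 16.5.
Strong duality: c^T x* = b^T y*. Confirmed.

16.5


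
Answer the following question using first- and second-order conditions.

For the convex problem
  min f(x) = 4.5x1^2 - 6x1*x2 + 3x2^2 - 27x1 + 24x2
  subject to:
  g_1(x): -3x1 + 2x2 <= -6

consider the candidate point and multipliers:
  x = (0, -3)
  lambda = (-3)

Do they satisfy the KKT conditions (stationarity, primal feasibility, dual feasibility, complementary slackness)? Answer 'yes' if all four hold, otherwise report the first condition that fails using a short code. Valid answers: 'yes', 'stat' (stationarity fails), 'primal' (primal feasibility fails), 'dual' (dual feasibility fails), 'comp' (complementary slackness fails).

Gradient of f: grad f(x) = Q x + c = (-9, 6)
Constraint values g_i(x) = a_i^T x - b_i:
  g_1((0, -3)) = 0
Stationarity residual: grad f(x) + sum_i lambda_i a_i = (0, 0)
  -> stationarity OK
Primal feasibility (all g_i <= 0): OK
Dual feasibility (all lambda_i >= 0): FAILS
Complementary slackness (lambda_i * g_i(x) = 0 for all i): OK

Verdict: the first failing condition is dual_feasibility -> dual.

dual


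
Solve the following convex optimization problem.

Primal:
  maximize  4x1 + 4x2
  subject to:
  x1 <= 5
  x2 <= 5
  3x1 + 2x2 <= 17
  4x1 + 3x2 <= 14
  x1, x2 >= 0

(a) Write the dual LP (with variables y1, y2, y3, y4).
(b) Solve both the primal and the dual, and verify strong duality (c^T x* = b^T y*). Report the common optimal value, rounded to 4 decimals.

The standard primal-dual pair for 'max c^T x s.t. A x <= b, x >= 0' is:
  Dual:  min b^T y  s.t.  A^T y >= c,  y >= 0.

So the dual LP is:
  minimize  5y1 + 5y2 + 17y3 + 14y4
  subject to:
    y1 + 3y3 + 4y4 >= 4
    y2 + 2y3 + 3y4 >= 4
    y1, y2, y3, y4 >= 0

Solving the primal: x* = (0, 4.6667).
  primal value c^T x* = 18.6667.
Solving the dual: y* = (0, 0, 0, 1.3333).
  dual value b^T y* = 18.6667.
Strong duality: c^T x* = b^T y*. Confirmed.

18.6667


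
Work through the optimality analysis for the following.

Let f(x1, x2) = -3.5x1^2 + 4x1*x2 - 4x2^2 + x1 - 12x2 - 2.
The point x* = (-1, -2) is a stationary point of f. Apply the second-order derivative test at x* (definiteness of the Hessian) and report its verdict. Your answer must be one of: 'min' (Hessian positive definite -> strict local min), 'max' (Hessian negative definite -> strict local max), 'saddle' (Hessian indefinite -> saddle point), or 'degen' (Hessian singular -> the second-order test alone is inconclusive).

Compute the Hessian H = grad^2 f:
  H = [[-7, 4], [4, -8]]
Verify stationarity: grad f(x*) = H x* + g = (0, 0).
Eigenvalues of H: -11.5311, -3.4689.
Both eigenvalues < 0, so H is negative definite -> x* is a strict local max.

max


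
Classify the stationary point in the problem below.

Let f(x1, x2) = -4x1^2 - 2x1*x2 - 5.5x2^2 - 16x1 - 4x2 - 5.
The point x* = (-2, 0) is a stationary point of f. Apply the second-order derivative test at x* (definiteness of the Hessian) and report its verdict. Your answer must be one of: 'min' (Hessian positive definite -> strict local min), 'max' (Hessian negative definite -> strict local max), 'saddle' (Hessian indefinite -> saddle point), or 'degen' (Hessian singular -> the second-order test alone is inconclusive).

Compute the Hessian H = grad^2 f:
  H = [[-8, -2], [-2, -11]]
Verify stationarity: grad f(x*) = H x* + g = (0, 0).
Eigenvalues of H: -12, -7.
Both eigenvalues < 0, so H is negative definite -> x* is a strict local max.

max


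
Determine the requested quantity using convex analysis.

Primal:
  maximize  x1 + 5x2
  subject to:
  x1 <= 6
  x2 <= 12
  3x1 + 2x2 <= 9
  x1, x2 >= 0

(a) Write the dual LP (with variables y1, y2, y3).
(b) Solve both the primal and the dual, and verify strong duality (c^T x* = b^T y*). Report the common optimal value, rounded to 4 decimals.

The standard primal-dual pair for 'max c^T x s.t. A x <= b, x >= 0' is:
  Dual:  min b^T y  s.t.  A^T y >= c,  y >= 0.

So the dual LP is:
  minimize  6y1 + 12y2 + 9y3
  subject to:
    y1 + 3y3 >= 1
    y2 + 2y3 >= 5
    y1, y2, y3 >= 0

Solving the primal: x* = (0, 4.5).
  primal value c^T x* = 22.5.
Solving the dual: y* = (0, 0, 2.5).
  dual value b^T y* = 22.5.
Strong duality: c^T x* = b^T y*. Confirmed.

22.5


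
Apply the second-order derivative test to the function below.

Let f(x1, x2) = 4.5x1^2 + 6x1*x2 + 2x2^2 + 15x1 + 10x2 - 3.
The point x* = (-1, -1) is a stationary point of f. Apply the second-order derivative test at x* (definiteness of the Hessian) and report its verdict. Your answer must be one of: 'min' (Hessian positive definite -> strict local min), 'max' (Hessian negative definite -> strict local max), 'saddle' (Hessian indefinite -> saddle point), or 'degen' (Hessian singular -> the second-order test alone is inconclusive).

Compute the Hessian H = grad^2 f:
  H = [[9, 6], [6, 4]]
Verify stationarity: grad f(x*) = H x* + g = (0, 0).
Eigenvalues of H: 0, 13.
H has a zero eigenvalue (singular; positive semidefinite but not definite), so H is neither positive definite, negative definite, nor indefinite. The second-order test alone is inconclusive -> degen.
(Indeed, f is constant along the null direction of H through x*, so x* is not a strict local extremum.)

degen


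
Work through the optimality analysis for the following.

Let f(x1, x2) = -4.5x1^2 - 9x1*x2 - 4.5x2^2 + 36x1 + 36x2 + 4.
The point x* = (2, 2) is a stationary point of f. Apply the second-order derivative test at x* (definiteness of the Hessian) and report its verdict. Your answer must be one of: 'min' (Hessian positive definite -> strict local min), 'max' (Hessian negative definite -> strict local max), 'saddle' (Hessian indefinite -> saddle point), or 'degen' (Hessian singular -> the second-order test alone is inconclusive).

Compute the Hessian H = grad^2 f:
  H = [[-9, -9], [-9, -9]]
Verify stationarity: grad f(x*) = H x* + g = (0, 0).
Eigenvalues of H: -18, 0.
H has a zero eigenvalue (singular; negative semidefinite but not definite), so H is neither positive definite, negative definite, nor indefinite. The second-order test alone is inconclusive -> degen.
(Indeed, f is constant along the null direction of H through x*, so x* is not a strict local extremum.)

degen


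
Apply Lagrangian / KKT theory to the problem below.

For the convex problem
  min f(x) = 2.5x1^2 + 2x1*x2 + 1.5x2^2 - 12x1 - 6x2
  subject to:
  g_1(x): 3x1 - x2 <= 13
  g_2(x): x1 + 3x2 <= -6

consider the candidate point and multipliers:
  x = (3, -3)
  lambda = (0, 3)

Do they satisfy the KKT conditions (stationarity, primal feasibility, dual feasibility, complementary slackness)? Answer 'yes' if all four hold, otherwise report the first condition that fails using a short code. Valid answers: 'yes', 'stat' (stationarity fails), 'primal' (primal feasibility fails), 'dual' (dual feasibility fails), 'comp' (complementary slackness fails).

Gradient of f: grad f(x) = Q x + c = (-3, -9)
Constraint values g_i(x) = a_i^T x - b_i:
  g_1((3, -3)) = -1
  g_2((3, -3)) = 0
Stationarity residual: grad f(x) + sum_i lambda_i a_i = (0, 0)
  -> stationarity OK
Primal feasibility (all g_i <= 0): OK
Dual feasibility (all lambda_i >= 0): OK
Complementary slackness (lambda_i * g_i(x) = 0 for all i): OK

Verdict: yes, KKT holds.

yes


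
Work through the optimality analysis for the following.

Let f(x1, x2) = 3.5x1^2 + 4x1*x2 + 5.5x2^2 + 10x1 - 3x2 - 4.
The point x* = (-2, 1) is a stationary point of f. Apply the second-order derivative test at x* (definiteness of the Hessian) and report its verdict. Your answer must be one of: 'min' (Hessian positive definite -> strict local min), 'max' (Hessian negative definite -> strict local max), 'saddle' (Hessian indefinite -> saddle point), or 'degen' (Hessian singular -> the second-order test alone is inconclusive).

Compute the Hessian H = grad^2 f:
  H = [[7, 4], [4, 11]]
Verify stationarity: grad f(x*) = H x* + g = (0, 0).
Eigenvalues of H: 4.5279, 13.4721.
Both eigenvalues > 0, so H is positive definite -> x* is a strict local min.

min


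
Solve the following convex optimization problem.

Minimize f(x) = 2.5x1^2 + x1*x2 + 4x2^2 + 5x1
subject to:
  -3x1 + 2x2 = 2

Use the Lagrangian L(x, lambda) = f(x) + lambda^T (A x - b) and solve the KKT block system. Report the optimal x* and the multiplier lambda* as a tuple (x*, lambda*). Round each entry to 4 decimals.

Form the Lagrangian:
  L(x, lambda) = (1/2) x^T Q x + c^T x + lambda^T (A x - b)
Stationarity (grad_x L = 0): Q x + c + A^T lambda = 0.
Primal feasibility: A x = b.

This gives the KKT block system:
  [ Q   A^T ] [ x     ]   [-c ]
  [ A    0  ] [ lambda ] = [ b ]

Solving the linear system:
  x*      = (-0.6923, -0.0385)
  lambda* = (0.5)
  f(x*)   = -2.2308

x* = (-0.6923, -0.0385), lambda* = (0.5)


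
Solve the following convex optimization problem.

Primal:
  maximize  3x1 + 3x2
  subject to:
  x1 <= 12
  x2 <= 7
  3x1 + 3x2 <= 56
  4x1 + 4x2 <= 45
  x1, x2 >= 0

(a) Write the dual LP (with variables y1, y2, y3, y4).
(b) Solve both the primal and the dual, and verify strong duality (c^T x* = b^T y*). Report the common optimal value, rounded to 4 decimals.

The standard primal-dual pair for 'max c^T x s.t. A x <= b, x >= 0' is:
  Dual:  min b^T y  s.t.  A^T y >= c,  y >= 0.

So the dual LP is:
  minimize  12y1 + 7y2 + 56y3 + 45y4
  subject to:
    y1 + 3y3 + 4y4 >= 3
    y2 + 3y3 + 4y4 >= 3
    y1, y2, y3, y4 >= 0

Solving the primal: x* = (11.25, 0).
  primal value c^T x* = 33.75.
Solving the dual: y* = (0, 0, 0, 0.75).
  dual value b^T y* = 33.75.
Strong duality: c^T x* = b^T y*. Confirmed.

33.75


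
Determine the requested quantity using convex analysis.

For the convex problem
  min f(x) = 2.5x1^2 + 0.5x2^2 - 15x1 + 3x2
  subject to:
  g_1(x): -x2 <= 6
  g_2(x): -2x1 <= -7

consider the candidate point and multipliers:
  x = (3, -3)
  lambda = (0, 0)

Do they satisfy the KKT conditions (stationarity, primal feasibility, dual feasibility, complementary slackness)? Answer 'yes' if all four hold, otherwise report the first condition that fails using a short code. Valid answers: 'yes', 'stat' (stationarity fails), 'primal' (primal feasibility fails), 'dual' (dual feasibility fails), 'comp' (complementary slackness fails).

Gradient of f: grad f(x) = Q x + c = (0, 0)
Constraint values g_i(x) = a_i^T x - b_i:
  g_1((3, -3)) = -3
  g_2((3, -3)) = 1
Stationarity residual: grad f(x) + sum_i lambda_i a_i = (0, 0)
  -> stationarity OK
Primal feasibility (all g_i <= 0): FAILS
Dual feasibility (all lambda_i >= 0): OK
Complementary slackness (lambda_i * g_i(x) = 0 for all i): OK

Verdict: the first failing condition is primal_feasibility -> primal.

primal


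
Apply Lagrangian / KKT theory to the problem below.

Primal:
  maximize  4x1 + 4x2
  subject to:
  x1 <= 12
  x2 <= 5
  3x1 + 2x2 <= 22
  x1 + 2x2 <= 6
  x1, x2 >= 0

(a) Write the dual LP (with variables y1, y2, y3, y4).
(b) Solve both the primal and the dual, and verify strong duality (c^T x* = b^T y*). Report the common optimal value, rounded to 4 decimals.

The standard primal-dual pair for 'max c^T x s.t. A x <= b, x >= 0' is:
  Dual:  min b^T y  s.t.  A^T y >= c,  y >= 0.

So the dual LP is:
  minimize  12y1 + 5y2 + 22y3 + 6y4
  subject to:
    y1 + 3y3 + y4 >= 4
    y2 + 2y3 + 2y4 >= 4
    y1, y2, y3, y4 >= 0

Solving the primal: x* = (6, 0).
  primal value c^T x* = 24.
Solving the dual: y* = (0, 0, 0, 4).
  dual value b^T y* = 24.
Strong duality: c^T x* = b^T y*. Confirmed.

24


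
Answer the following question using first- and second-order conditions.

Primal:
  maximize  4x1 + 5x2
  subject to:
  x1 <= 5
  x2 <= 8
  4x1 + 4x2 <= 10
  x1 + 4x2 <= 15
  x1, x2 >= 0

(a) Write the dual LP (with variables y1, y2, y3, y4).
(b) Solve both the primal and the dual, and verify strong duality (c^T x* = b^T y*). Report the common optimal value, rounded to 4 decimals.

The standard primal-dual pair for 'max c^T x s.t. A x <= b, x >= 0' is:
  Dual:  min b^T y  s.t.  A^T y >= c,  y >= 0.

So the dual LP is:
  minimize  5y1 + 8y2 + 10y3 + 15y4
  subject to:
    y1 + 4y3 + y4 >= 4
    y2 + 4y3 + 4y4 >= 5
    y1, y2, y3, y4 >= 0

Solving the primal: x* = (0, 2.5).
  primal value c^T x* = 12.5.
Solving the dual: y* = (0, 0, 1.25, 0).
  dual value b^T y* = 12.5.
Strong duality: c^T x* = b^T y*. Confirmed.

12.5


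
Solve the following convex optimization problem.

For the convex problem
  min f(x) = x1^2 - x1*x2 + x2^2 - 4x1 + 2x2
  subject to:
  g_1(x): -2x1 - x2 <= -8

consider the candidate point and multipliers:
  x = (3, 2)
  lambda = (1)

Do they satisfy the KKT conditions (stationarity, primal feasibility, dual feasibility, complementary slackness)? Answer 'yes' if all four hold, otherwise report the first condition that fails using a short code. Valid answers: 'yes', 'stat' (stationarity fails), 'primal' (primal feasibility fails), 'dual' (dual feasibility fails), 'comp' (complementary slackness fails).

Gradient of f: grad f(x) = Q x + c = (0, 3)
Constraint values g_i(x) = a_i^T x - b_i:
  g_1((3, 2)) = 0
Stationarity residual: grad f(x) + sum_i lambda_i a_i = (-2, 2)
  -> stationarity FAILS
Primal feasibility (all g_i <= 0): OK
Dual feasibility (all lambda_i >= 0): OK
Complementary slackness (lambda_i * g_i(x) = 0 for all i): OK

Verdict: the first failing condition is stationarity -> stat.

stat


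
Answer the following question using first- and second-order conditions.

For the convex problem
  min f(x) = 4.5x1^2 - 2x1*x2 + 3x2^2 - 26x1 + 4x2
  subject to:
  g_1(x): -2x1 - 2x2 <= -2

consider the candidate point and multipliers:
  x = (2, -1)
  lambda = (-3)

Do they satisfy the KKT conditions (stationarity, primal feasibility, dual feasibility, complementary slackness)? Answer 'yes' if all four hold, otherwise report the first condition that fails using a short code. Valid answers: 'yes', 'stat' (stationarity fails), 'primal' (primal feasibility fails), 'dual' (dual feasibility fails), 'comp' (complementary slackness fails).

Gradient of f: grad f(x) = Q x + c = (-6, -6)
Constraint values g_i(x) = a_i^T x - b_i:
  g_1((2, -1)) = 0
Stationarity residual: grad f(x) + sum_i lambda_i a_i = (0, 0)
  -> stationarity OK
Primal feasibility (all g_i <= 0): OK
Dual feasibility (all lambda_i >= 0): FAILS
Complementary slackness (lambda_i * g_i(x) = 0 for all i): OK

Verdict: the first failing condition is dual_feasibility -> dual.

dual


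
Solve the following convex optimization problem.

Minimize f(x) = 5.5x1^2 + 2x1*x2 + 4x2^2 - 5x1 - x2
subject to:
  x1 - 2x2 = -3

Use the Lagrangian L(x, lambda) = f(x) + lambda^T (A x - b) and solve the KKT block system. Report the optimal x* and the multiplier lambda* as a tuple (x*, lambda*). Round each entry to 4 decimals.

Form the Lagrangian:
  L(x, lambda) = (1/2) x^T Q x + c^T x + lambda^T (A x - b)
Stationarity (grad_x L = 0): Q x + c + A^T lambda = 0.
Primal feasibility: A x = b.

This gives the KKT block system:
  [ Q   A^T ] [ x     ]   [-c ]
  [ A    0  ] [ lambda ] = [ b ]

Solving the linear system:
  x*      = (-0.2333, 1.3833)
  lambda* = (4.8)
  f(x*)   = 7.0917

x* = (-0.2333, 1.3833), lambda* = (4.8)


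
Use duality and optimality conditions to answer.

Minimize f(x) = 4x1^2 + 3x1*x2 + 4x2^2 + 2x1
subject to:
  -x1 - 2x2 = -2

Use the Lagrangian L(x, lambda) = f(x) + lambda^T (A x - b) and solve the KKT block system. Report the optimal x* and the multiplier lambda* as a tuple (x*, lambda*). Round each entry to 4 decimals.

Form the Lagrangian:
  L(x, lambda) = (1/2) x^T Q x + c^T x + lambda^T (A x - b)
Stationarity (grad_x L = 0): Q x + c + A^T lambda = 0.
Primal feasibility: A x = b.

This gives the KKT block system:
  [ Q   A^T ] [ x     ]   [-c ]
  [ A    0  ] [ lambda ] = [ b ]

Solving the linear system:
  x*      = (-0.1429, 1.0714)
  lambda* = (4.0714)
  f(x*)   = 3.9286

x* = (-0.1429, 1.0714), lambda* = (4.0714)


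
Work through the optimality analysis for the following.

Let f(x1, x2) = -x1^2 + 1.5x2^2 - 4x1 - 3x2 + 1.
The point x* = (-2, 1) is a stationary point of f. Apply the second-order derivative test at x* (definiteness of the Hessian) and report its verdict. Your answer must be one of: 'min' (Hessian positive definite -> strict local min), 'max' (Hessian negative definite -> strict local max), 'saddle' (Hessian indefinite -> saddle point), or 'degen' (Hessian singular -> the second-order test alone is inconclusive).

Compute the Hessian H = grad^2 f:
  H = [[-2, 0], [0, 3]]
Verify stationarity: grad f(x*) = H x* + g = (0, 0).
Eigenvalues of H: -2, 3.
Eigenvalues have mixed signs, so H is indefinite -> x* is a saddle point.

saddle


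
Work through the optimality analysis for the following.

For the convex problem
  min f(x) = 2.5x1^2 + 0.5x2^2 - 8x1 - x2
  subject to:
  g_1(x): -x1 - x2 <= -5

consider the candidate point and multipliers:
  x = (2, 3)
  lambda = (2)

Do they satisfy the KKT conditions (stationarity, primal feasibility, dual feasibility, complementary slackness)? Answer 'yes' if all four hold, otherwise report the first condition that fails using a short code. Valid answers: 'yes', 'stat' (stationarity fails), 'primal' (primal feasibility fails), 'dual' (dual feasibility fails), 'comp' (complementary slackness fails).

Gradient of f: grad f(x) = Q x + c = (2, 2)
Constraint values g_i(x) = a_i^T x - b_i:
  g_1((2, 3)) = 0
Stationarity residual: grad f(x) + sum_i lambda_i a_i = (0, 0)
  -> stationarity OK
Primal feasibility (all g_i <= 0): OK
Dual feasibility (all lambda_i >= 0): OK
Complementary slackness (lambda_i * g_i(x) = 0 for all i): OK

Verdict: yes, KKT holds.

yes


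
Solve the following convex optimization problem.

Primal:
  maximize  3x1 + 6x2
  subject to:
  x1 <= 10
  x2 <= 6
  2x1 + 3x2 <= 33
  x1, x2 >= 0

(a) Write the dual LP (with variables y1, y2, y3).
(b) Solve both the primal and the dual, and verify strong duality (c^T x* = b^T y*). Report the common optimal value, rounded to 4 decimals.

The standard primal-dual pair for 'max c^T x s.t. A x <= b, x >= 0' is:
  Dual:  min b^T y  s.t.  A^T y >= c,  y >= 0.

So the dual LP is:
  minimize  10y1 + 6y2 + 33y3
  subject to:
    y1 + 2y3 >= 3
    y2 + 3y3 >= 6
    y1, y2, y3 >= 0

Solving the primal: x* = (7.5, 6).
  primal value c^T x* = 58.5.
Solving the dual: y* = (0, 1.5, 1.5).
  dual value b^T y* = 58.5.
Strong duality: c^T x* = b^T y*. Confirmed.

58.5


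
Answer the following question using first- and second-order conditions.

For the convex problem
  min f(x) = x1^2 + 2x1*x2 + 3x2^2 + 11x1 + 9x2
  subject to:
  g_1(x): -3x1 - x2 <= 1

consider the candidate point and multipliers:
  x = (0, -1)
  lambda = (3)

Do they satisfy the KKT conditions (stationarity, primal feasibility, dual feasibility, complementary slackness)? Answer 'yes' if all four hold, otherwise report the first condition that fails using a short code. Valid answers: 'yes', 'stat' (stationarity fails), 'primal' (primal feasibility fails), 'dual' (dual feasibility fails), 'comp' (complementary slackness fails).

Gradient of f: grad f(x) = Q x + c = (9, 3)
Constraint values g_i(x) = a_i^T x - b_i:
  g_1((0, -1)) = 0
Stationarity residual: grad f(x) + sum_i lambda_i a_i = (0, 0)
  -> stationarity OK
Primal feasibility (all g_i <= 0): OK
Dual feasibility (all lambda_i >= 0): OK
Complementary slackness (lambda_i * g_i(x) = 0 for all i): OK

Verdict: yes, KKT holds.

yes


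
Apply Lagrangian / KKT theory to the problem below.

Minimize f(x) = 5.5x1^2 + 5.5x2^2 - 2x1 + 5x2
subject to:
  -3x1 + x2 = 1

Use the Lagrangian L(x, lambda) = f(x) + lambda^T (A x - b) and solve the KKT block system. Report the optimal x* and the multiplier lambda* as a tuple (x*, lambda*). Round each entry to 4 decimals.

Form the Lagrangian:
  L(x, lambda) = (1/2) x^T Q x + c^T x + lambda^T (A x - b)
Stationarity (grad_x L = 0): Q x + c + A^T lambda = 0.
Primal feasibility: A x = b.

This gives the KKT block system:
  [ Q   A^T ] [ x     ]   [-c ]
  [ A    0  ] [ lambda ] = [ b ]

Solving the linear system:
  x*      = (-0.4182, -0.2545)
  lambda* = (-2.2)
  f(x*)   = 0.8818

x* = (-0.4182, -0.2545), lambda* = (-2.2)


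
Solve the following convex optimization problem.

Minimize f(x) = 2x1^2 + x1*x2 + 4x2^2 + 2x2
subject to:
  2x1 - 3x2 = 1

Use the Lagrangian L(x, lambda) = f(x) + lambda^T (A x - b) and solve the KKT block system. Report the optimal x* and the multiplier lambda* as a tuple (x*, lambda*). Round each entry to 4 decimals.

Form the Lagrangian:
  L(x, lambda) = (1/2) x^T Q x + c^T x + lambda^T (A x - b)
Stationarity (grad_x L = 0): Q x + c + A^T lambda = 0.
Primal feasibility: A x = b.

This gives the KKT block system:
  [ Q   A^T ] [ x     ]   [-c ]
  [ A    0  ] [ lambda ] = [ b ]

Solving the linear system:
  x*      = (0.0875, -0.275)
  lambda* = (-0.0375)
  f(x*)   = -0.2562

x* = (0.0875, -0.275), lambda* = (-0.0375)


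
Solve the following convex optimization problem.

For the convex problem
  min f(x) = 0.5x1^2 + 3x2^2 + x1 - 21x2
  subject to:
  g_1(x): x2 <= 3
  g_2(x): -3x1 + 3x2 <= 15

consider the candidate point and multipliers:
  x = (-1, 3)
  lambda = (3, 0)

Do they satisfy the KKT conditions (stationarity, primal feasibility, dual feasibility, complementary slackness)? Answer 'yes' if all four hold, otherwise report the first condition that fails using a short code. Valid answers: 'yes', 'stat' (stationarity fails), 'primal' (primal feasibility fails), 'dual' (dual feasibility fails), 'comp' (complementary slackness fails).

Gradient of f: grad f(x) = Q x + c = (0, -3)
Constraint values g_i(x) = a_i^T x - b_i:
  g_1((-1, 3)) = 0
  g_2((-1, 3)) = -3
Stationarity residual: grad f(x) + sum_i lambda_i a_i = (0, 0)
  -> stationarity OK
Primal feasibility (all g_i <= 0): OK
Dual feasibility (all lambda_i >= 0): OK
Complementary slackness (lambda_i * g_i(x) = 0 for all i): OK

Verdict: yes, KKT holds.

yes


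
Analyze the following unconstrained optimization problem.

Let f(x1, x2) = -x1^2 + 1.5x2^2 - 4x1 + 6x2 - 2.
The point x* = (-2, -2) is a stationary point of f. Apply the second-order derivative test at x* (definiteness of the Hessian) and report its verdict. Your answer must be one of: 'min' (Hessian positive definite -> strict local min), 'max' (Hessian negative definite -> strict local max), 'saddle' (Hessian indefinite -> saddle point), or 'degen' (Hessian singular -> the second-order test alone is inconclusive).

Compute the Hessian H = grad^2 f:
  H = [[-2, 0], [0, 3]]
Verify stationarity: grad f(x*) = H x* + g = (0, 0).
Eigenvalues of H: -2, 3.
Eigenvalues have mixed signs, so H is indefinite -> x* is a saddle point.

saddle


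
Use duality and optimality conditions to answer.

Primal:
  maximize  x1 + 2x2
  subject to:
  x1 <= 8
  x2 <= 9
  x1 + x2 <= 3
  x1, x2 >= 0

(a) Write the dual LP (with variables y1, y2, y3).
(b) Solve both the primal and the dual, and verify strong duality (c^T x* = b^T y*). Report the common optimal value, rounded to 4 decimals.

The standard primal-dual pair for 'max c^T x s.t. A x <= b, x >= 0' is:
  Dual:  min b^T y  s.t.  A^T y >= c,  y >= 0.

So the dual LP is:
  minimize  8y1 + 9y2 + 3y3
  subject to:
    y1 + y3 >= 1
    y2 + y3 >= 2
    y1, y2, y3 >= 0

Solving the primal: x* = (0, 3).
  primal value c^T x* = 6.
Solving the dual: y* = (0, 0, 2).
  dual value b^T y* = 6.
Strong duality: c^T x* = b^T y*. Confirmed.

6


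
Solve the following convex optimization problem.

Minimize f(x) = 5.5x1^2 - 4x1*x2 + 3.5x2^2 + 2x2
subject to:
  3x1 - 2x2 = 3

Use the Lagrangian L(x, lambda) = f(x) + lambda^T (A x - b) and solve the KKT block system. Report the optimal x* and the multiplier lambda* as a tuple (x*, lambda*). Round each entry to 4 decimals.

Form the Lagrangian:
  L(x, lambda) = (1/2) x^T Q x + c^T x + lambda^T (A x - b)
Stationarity (grad_x L = 0): Q x + c + A^T lambda = 0.
Primal feasibility: A x = b.

This gives the KKT block system:
  [ Q   A^T ] [ x     ]   [-c ]
  [ A    0  ] [ lambda ] = [ b ]

Solving the linear system:
  x*      = (0.4576, -0.8136)
  lambda* = (-2.7627)
  f(x*)   = 3.3305

x* = (0.4576, -0.8136), lambda* = (-2.7627)


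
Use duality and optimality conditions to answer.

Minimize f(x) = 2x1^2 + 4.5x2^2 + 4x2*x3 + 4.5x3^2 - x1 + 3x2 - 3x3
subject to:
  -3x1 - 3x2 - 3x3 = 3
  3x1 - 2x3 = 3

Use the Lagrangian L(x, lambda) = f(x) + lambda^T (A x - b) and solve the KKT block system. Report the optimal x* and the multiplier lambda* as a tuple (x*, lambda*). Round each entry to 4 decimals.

Form the Lagrangian:
  L(x, lambda) = (1/2) x^T Q x + c^T x + lambda^T (A x - b)
Stationarity (grad_x L = 0): Q x + c + A^T lambda = 0.
Primal feasibility: A x = b.

This gives the KKT block system:
  [ Q   A^T ] [ x     ]   [-c ]
  [ A    0  ] [ lambda ] = [ b ]

Solving the linear system:
  x*      = (0.5248, -0.8119, -0.7129)
  lambda* = (-2.3861, -2.7525)
  f(x*)   = 7.297

x* = (0.5248, -0.8119, -0.7129), lambda* = (-2.3861, -2.7525)


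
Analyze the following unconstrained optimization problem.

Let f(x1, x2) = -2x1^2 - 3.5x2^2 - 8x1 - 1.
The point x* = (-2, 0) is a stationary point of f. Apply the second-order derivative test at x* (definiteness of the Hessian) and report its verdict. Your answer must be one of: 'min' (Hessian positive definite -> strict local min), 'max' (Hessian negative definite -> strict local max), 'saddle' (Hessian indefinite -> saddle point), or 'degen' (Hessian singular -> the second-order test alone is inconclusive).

Compute the Hessian H = grad^2 f:
  H = [[-4, 0], [0, -7]]
Verify stationarity: grad f(x*) = H x* + g = (0, 0).
Eigenvalues of H: -7, -4.
Both eigenvalues < 0, so H is negative definite -> x* is a strict local max.

max


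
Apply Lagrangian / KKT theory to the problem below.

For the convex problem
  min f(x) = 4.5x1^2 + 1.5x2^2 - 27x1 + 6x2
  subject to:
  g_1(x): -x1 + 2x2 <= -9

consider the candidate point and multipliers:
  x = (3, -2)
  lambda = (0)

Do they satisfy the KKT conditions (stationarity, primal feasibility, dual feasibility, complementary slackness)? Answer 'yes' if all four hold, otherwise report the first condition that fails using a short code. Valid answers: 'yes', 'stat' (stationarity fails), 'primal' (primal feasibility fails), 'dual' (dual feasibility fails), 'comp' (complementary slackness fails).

Gradient of f: grad f(x) = Q x + c = (0, 0)
Constraint values g_i(x) = a_i^T x - b_i:
  g_1((3, -2)) = 2
Stationarity residual: grad f(x) + sum_i lambda_i a_i = (0, 0)
  -> stationarity OK
Primal feasibility (all g_i <= 0): FAILS
Dual feasibility (all lambda_i >= 0): OK
Complementary slackness (lambda_i * g_i(x) = 0 for all i): OK

Verdict: the first failing condition is primal_feasibility -> primal.

primal


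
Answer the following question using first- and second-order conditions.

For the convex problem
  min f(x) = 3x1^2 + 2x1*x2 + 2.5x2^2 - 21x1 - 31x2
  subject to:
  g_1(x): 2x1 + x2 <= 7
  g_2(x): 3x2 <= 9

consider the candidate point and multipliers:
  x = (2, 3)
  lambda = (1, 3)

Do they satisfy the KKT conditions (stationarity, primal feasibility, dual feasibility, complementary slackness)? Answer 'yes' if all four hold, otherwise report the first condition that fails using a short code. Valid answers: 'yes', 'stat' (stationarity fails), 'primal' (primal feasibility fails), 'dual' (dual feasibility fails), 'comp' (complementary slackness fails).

Gradient of f: grad f(x) = Q x + c = (-3, -12)
Constraint values g_i(x) = a_i^T x - b_i:
  g_1((2, 3)) = 0
  g_2((2, 3)) = 0
Stationarity residual: grad f(x) + sum_i lambda_i a_i = (-1, -2)
  -> stationarity FAILS
Primal feasibility (all g_i <= 0): OK
Dual feasibility (all lambda_i >= 0): OK
Complementary slackness (lambda_i * g_i(x) = 0 for all i): OK

Verdict: the first failing condition is stationarity -> stat.

stat


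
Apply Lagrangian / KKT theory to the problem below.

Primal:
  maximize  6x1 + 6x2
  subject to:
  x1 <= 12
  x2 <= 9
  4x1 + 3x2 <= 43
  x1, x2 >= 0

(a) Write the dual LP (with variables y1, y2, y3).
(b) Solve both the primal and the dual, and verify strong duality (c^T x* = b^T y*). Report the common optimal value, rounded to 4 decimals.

The standard primal-dual pair for 'max c^T x s.t. A x <= b, x >= 0' is:
  Dual:  min b^T y  s.t.  A^T y >= c,  y >= 0.

So the dual LP is:
  minimize  12y1 + 9y2 + 43y3
  subject to:
    y1 + 4y3 >= 6
    y2 + 3y3 >= 6
    y1, y2, y3 >= 0

Solving the primal: x* = (4, 9).
  primal value c^T x* = 78.
Solving the dual: y* = (0, 1.5, 1.5).
  dual value b^T y* = 78.
Strong duality: c^T x* = b^T y*. Confirmed.

78


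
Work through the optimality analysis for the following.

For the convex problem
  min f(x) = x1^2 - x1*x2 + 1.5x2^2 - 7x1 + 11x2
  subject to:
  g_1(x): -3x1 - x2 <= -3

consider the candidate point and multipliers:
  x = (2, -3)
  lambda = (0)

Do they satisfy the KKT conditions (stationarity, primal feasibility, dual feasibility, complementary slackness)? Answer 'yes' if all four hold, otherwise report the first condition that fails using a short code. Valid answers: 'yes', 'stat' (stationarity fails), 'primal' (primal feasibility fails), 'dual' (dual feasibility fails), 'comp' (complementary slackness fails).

Gradient of f: grad f(x) = Q x + c = (0, 0)
Constraint values g_i(x) = a_i^T x - b_i:
  g_1((2, -3)) = 0
Stationarity residual: grad f(x) + sum_i lambda_i a_i = (0, 0)
  -> stationarity OK
Primal feasibility (all g_i <= 0): OK
Dual feasibility (all lambda_i >= 0): OK
Complementary slackness (lambda_i * g_i(x) = 0 for all i): OK

Verdict: yes, KKT holds.

yes


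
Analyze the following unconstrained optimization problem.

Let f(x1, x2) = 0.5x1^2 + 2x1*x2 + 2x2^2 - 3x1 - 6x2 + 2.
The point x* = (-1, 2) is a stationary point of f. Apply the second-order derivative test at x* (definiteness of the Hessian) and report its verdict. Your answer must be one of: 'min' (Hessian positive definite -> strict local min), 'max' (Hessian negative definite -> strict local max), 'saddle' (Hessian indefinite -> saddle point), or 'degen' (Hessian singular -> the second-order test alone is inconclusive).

Compute the Hessian H = grad^2 f:
  H = [[1, 2], [2, 4]]
Verify stationarity: grad f(x*) = H x* + g = (0, 0).
Eigenvalues of H: 0, 5.
H has a zero eigenvalue (singular; positive semidefinite but not definite), so H is neither positive definite, negative definite, nor indefinite. The second-order test alone is inconclusive -> degen.
(Indeed, f is constant along the null direction of H through x*, so x* is not a strict local extremum.)

degen
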